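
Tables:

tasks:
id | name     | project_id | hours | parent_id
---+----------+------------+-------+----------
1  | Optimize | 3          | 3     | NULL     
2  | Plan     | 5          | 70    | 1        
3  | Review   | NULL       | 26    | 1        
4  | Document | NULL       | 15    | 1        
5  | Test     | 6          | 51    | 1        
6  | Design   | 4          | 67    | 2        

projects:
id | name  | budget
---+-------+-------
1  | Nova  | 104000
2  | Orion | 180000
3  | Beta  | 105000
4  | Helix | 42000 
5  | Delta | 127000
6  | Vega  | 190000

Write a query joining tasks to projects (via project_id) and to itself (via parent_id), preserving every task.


Two LEFT JOINs from the same base table tasks: one to projects via project_id, one to tasks itself via parent_id. Both are LEFT so every task is preserved.
Match against projects:
  - task 1 (Optimize): project_id=3 -> matches Beta
  - task 2 (Plan): project_id=5 -> matches Delta
  - task 3 (Review): project_id=NULL, no match -> kept with NULL
  - task 4 (Document): project_id=NULL, no match -> kept with NULL
  - task 5 (Test): project_id=6 -> matches Vega
  - task 6 (Design): project_id=4 -> matches Helix
Match against tasks (self):
  - task 1 (Optimize): parent_id=NULL -> NULL
  - task 2 (Plan): parent_id=1 -> Optimize
  - task 3 (Review): parent_id=1 -> Optimize
  - task 4 (Document): parent_id=1 -> Optimize
  - task 5 (Test): parent_id=1 -> Optimize
  - task 6 (Design): parent_id=2 -> Plan

SQL:
SELECT a.name, b.name AS project, c.name AS parent
FROM tasks a
LEFT JOIN projects b ON a.project_id = b.id
LEFT JOIN tasks c ON a.parent_id = c.id

Result:
name     | project | parent  
---------+---------+---------
Optimize | Beta    | NULL    
Plan     | Delta   | Optimize
Review   | NULL    | Optimize
Document | NULL    | Optimize
Test     | Vega    | Optimize
Design   | Helix   | Plan    


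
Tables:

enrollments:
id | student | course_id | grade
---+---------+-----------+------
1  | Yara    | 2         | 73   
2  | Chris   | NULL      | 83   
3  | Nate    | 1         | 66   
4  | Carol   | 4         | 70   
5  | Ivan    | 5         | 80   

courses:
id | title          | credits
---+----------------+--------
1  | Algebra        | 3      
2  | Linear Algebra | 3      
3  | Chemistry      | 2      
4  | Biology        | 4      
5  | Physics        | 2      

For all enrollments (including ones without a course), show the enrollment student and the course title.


LEFT JOIN keeps every row from enrollments (the left table); where course_id has no match in courses, the course columns become NULL. Walk through each enrollment:
  - enrollment 1 (Yara): course_id=2 -> matches Linear Algebra
  - enrollment 2 (Chris): course_id=NULL, no match -> kept with NULL
  - enrollment 3 (Nate): course_id=1 -> matches Algebra
  - enrollment 4 (Carol): course_id=4 -> matches Biology
  - enrollment 5 (Ivan): course_id=5 -> matches Physics
All 5 rows appear; 1 has NULL course.

SQL:
SELECT a.student, b.title AS course
FROM enrollments a
LEFT JOIN courses b ON a.course_id = b.id

Result:
student | course        
--------+---------------
Yara    | Linear Algebra
Chris   | NULL          
Nate    | Algebra       
Carol   | Biology       
Ivan    | Physics       


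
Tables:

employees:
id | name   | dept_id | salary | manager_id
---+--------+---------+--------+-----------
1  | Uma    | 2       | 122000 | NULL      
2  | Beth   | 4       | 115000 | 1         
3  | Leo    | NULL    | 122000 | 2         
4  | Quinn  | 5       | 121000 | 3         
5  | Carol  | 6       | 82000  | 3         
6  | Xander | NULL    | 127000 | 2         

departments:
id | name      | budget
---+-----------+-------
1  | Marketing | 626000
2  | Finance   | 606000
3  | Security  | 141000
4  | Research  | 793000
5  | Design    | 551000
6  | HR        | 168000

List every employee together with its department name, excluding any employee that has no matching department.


INNER JOIN keeps only employees rows whose dept_id matches an id in departments. Walk through each employee:
  - employee 1 (Uma): dept_id=2 -> matches Finance
  - employee 2 (Beth): dept_id=4 -> matches Research
  - employee 3 (Leo): dept_id=NULL, no match -> dropped
  - employee 4 (Quinn): dept_id=5 -> matches Design
  - employee 5 (Carol): dept_id=6 -> matches HR
  - employee 6 (Xander): dept_id=NULL, no match -> dropped
So 2 of 6 rows are dropped.

SQL:
SELECT a.name, b.name AS department
FROM employees a
INNER JOIN departments b ON a.dept_id = b.id

Result:
name  | department
------+-----------
Uma   | Finance   
Beth  | Research  
Quinn | Design    
Carol | HR        


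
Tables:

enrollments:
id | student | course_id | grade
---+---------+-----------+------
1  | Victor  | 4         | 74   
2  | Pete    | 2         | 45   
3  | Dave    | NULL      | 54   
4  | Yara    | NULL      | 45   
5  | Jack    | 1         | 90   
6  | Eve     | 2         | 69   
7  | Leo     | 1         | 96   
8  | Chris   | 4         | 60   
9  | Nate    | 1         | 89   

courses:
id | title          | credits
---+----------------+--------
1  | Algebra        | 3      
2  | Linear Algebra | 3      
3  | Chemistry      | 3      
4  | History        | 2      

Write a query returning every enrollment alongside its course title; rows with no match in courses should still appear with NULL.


LEFT JOIN keeps every row from enrollments (the left table); where course_id has no match in courses, the course columns become NULL. Walk through each enrollment:
  - enrollment 1 (Victor): course_id=4 -> matches History
  - enrollment 2 (Pete): course_id=2 -> matches Linear Algebra
  - enrollment 3 (Dave): course_id=NULL, no match -> kept with NULL
  - enrollment 4 (Yara): course_id=NULL, no match -> kept with NULL
  - enrollment 5 (Jack): course_id=1 -> matches Algebra
  - enrollment 6 (Eve): course_id=2 -> matches Linear Algebra
  - enrollment 7 (Leo): course_id=1 -> matches Algebra
  - enrollment 8 (Chris): course_id=4 -> matches History
  - enrollment 9 (Nate): course_id=1 -> matches Algebra
All 9 rows appear; 2 have NULL course.

SQL:
SELECT a.student, b.title AS course
FROM enrollments a
LEFT JOIN courses b ON a.course_id = b.id

Result:
student | course        
--------+---------------
Victor  | History       
Pete    | Linear Algebra
Dave    | NULL          
Yara    | NULL          
Jack    | Algebra       
Eve     | Linear Algebra
Leo     | Algebra       
Chris   | History       
Nate    | Algebra       


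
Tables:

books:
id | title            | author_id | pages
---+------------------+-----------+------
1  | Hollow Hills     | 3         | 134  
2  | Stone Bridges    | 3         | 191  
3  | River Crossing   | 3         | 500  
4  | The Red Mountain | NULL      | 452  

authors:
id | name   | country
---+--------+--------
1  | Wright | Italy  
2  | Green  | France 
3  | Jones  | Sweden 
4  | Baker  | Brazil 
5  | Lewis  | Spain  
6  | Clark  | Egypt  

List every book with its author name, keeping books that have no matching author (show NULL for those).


LEFT JOIN keeps every row from books (the left table); where author_id has no match in authors, the author columns become NULL. Walk through each book:
  - book 1 (Hollow Hills): author_id=3 -> matches Jones
  - book 2 (Stone Bridges): author_id=3 -> matches Jones
  - book 3 (River Crossing): author_id=3 -> matches Jones
  - book 4 (The Red Mountain): author_id=NULL, no match -> kept with NULL
All 4 rows appear; 1 has NULL author.

SQL:
SELECT a.title, b.name AS author
FROM books a
LEFT JOIN authors b ON a.author_id = b.id

Result:
title            | author
-----------------+-------
Hollow Hills     | Jones 
Stone Bridges    | Jones 
River Crossing   | Jones 
The Red Mountain | NULL  


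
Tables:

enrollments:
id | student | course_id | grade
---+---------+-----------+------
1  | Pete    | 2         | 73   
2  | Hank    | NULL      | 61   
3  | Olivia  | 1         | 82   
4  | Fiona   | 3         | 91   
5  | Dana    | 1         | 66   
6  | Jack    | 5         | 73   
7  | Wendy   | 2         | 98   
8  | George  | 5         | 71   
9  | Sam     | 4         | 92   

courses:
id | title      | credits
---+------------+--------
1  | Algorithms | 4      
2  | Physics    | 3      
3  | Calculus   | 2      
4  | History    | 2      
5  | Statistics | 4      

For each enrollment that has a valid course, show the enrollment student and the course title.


INNER JOIN keeps only enrollments rows whose course_id matches an id in courses. Walk through each enrollment:
  - enrollment 1 (Pete): course_id=2 -> matches Physics
  - enrollment 2 (Hank): course_id=NULL, no match -> dropped
  - enrollment 3 (Olivia): course_id=1 -> matches Algorithms
  - enrollment 4 (Fiona): course_id=3 -> matches Calculus
  - enrollment 5 (Dana): course_id=1 -> matches Algorithms
  - enrollment 6 (Jack): course_id=5 -> matches Statistics
  - enrollment 7 (Wendy): course_id=2 -> matches Physics
  - enrollment 8 (George): course_id=5 -> matches Statistics
  - enrollment 9 (Sam): course_id=4 -> matches History
So 1 of 9 rows is dropped.

SQL:
SELECT a.student, b.title AS course
FROM enrollments a
INNER JOIN courses b ON a.course_id = b.id

Result:
student | course    
--------+-----------
Pete    | Physics   
Olivia  | Algorithms
Fiona   | Calculus  
Dana    | Algorithms
Jack    | Statistics
Wendy   | Physics   
George  | Statistics
Sam     | History   


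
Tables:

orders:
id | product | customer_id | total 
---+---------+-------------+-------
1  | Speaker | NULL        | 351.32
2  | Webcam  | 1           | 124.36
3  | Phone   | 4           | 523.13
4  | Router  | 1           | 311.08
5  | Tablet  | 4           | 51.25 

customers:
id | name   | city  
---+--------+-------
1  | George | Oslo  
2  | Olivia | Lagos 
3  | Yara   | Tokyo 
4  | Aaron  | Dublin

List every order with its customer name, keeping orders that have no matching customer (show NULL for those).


LEFT JOIN keeps every row from orders (the left table); where customer_id has no match in customers, the customer columns become NULL. Walk through each order:
  - order 1 (Speaker): customer_id=NULL, no match -> kept with NULL
  - order 2 (Webcam): customer_id=1 -> matches George
  - order 3 (Phone): customer_id=4 -> matches Aaron
  - order 4 (Router): customer_id=1 -> matches George
  - order 5 (Tablet): customer_id=4 -> matches Aaron
All 5 rows appear; 1 has NULL customer.

SQL:
SELECT a.product, b.name AS customer
FROM orders a
LEFT JOIN customers b ON a.customer_id = b.id

Result:
product | customer
--------+---------
Speaker | NULL    
Webcam  | George  
Phone   | Aaron   
Router  | George  
Tablet  | Aaron   


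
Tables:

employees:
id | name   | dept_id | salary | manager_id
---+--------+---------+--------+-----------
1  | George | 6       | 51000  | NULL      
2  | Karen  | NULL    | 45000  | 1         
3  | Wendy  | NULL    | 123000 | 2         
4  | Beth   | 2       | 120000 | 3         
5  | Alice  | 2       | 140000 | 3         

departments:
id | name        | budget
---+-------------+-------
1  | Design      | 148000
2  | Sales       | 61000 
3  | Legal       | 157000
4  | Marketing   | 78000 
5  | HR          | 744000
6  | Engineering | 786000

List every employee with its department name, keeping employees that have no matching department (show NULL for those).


LEFT JOIN keeps every row from employees (the left table); where dept_id has no match in departments, the department columns become NULL. Walk through each employee:
  - employee 1 (George): dept_id=6 -> matches Engineering
  - employee 2 (Karen): dept_id=NULL, no match -> kept with NULL
  - employee 3 (Wendy): dept_id=NULL, no match -> kept with NULL
  - employee 4 (Beth): dept_id=2 -> matches Sales
  - employee 5 (Alice): dept_id=2 -> matches Sales
All 5 rows appear; 2 have NULL department.

SQL:
SELECT a.name, b.name AS department
FROM employees a
LEFT JOIN departments b ON a.dept_id = b.id

Result:
name   | department 
-------+------------
George | Engineering
Karen  | NULL       
Wendy  | NULL       
Beth   | Sales      
Alice  | Sales      


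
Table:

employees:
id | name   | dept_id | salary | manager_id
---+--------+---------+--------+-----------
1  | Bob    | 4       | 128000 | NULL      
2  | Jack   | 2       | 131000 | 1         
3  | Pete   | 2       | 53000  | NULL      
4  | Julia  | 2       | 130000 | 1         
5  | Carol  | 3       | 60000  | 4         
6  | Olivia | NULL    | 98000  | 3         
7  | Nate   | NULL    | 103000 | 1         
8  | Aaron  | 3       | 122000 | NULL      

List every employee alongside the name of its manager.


This is a self-join: employees is joined to a second copy of itself, matching each row's manager_id to another row's id. Use LEFT JOIN so rows with manager_id=NULL are kept.
  - employee 1 (Bob): manager_id=NULL -> NULL
  - employee 2 (Jack): manager_id=1 -> Bob
  - employee 3 (Pete): manager_id=NULL -> NULL
  - employee 4 (Julia): manager_id=1 -> Bob
  - employee 5 (Carol): manager_id=4 -> Julia
  - employee 6 (Olivia): manager_id=3 -> Pete
  - employee 7 (Nate): manager_id=1 -> Bob
  - employee 8 (Aaron): manager_id=NULL -> NULL

SQL:
SELECT a.name AS item, b.name AS manager
FROM employees a
LEFT JOIN employees b ON a.manager_id = b.id

Result:
item   | manager
-------+--------
Bob    | NULL   
Jack   | Bob    
Pete   | NULL   
Julia  | Bob    
Carol  | Julia  
Olivia | Pete   
Nate   | Bob    
Aaron  | NULL   


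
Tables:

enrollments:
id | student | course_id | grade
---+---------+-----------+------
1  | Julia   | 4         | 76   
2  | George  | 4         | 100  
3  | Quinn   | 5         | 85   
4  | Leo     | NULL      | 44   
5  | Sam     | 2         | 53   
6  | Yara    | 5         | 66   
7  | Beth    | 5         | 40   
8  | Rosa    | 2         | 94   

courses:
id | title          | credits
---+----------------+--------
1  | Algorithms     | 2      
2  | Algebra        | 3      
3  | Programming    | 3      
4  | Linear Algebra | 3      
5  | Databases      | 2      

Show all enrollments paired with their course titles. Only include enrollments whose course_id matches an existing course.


INNER JOIN keeps only enrollments rows whose course_id matches an id in courses. Walk through each enrollment:
  - enrollment 1 (Julia): course_id=4 -> matches Linear Algebra
  - enrollment 2 (George): course_id=4 -> matches Linear Algebra
  - enrollment 3 (Quinn): course_id=5 -> matches Databases
  - enrollment 4 (Leo): course_id=NULL, no match -> dropped
  - enrollment 5 (Sam): course_id=2 -> matches Algebra
  - enrollment 6 (Yara): course_id=5 -> matches Databases
  - enrollment 7 (Beth): course_id=5 -> matches Databases
  - enrollment 8 (Rosa): course_id=2 -> matches Algebra
So 1 of 8 rows is dropped.

SQL:
SELECT a.student, b.title AS course
FROM enrollments a
INNER JOIN courses b ON a.course_id = b.id

Result:
student | course        
--------+---------------
Julia   | Linear Algebra
George  | Linear Algebra
Quinn   | Databases     
Sam     | Algebra       
Yara    | Databases     
Beth    | Databases     
Rosa    | Algebra       


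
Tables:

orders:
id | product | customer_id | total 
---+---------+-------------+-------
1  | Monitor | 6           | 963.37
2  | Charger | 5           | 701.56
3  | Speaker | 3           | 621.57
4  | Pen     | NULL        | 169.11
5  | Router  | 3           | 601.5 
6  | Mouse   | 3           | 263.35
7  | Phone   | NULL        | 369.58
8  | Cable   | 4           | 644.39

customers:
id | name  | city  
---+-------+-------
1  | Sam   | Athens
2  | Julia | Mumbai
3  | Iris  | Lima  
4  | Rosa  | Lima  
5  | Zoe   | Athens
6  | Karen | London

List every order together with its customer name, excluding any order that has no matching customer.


INNER JOIN keeps only orders rows whose customer_id matches an id in customers. Walk through each order:
  - order 1 (Monitor): customer_id=6 -> matches Karen
  - order 2 (Charger): customer_id=5 -> matches Zoe
  - order 3 (Speaker): customer_id=3 -> matches Iris
  - order 4 (Pen): customer_id=NULL, no match -> dropped
  - order 5 (Router): customer_id=3 -> matches Iris
  - order 6 (Mouse): customer_id=3 -> matches Iris
  - order 7 (Phone): customer_id=NULL, no match -> dropped
  - order 8 (Cable): customer_id=4 -> matches Rosa
So 2 of 8 rows are dropped.

SQL:
SELECT a.product, b.name AS customer
FROM orders a
INNER JOIN customers b ON a.customer_id = b.id

Result:
product | customer
--------+---------
Monitor | Karen   
Charger | Zoe     
Speaker | Iris    
Router  | Iris    
Mouse   | Iris    
Cable   | Rosa    


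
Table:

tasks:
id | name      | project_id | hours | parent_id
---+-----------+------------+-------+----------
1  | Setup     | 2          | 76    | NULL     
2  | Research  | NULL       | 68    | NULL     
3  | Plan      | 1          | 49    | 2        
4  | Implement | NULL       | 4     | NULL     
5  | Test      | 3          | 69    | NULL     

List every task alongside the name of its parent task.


This is a self-join: tasks is joined to a second copy of itself, matching each row's parent_id to another row's id. Use LEFT JOIN so rows with parent_id=NULL are kept.
  - task 1 (Setup): parent_id=NULL -> NULL
  - task 2 (Research): parent_id=NULL -> NULL
  - task 3 (Plan): parent_id=2 -> Research
  - task 4 (Implement): parent_id=NULL -> NULL
  - task 5 (Test): parent_id=NULL -> NULL

SQL:
SELECT a.name AS item, b.name AS parent
FROM tasks a
LEFT JOIN tasks b ON a.parent_id = b.id

Result:
item      | parent  
----------+---------
Setup     | NULL    
Research  | NULL    
Plan      | Research
Implement | NULL    
Test      | NULL    


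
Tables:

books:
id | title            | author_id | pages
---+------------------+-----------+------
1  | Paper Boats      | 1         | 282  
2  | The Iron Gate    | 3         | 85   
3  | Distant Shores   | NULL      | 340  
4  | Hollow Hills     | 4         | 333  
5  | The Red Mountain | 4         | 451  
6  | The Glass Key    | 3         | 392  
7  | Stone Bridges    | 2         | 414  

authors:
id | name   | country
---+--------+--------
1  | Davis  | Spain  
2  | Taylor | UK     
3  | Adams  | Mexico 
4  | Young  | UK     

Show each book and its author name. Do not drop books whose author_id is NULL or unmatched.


LEFT JOIN keeps every row from books (the left table); where author_id has no match in authors, the author columns become NULL. Walk through each book:
  - book 1 (Paper Boats): author_id=1 -> matches Davis
  - book 2 (The Iron Gate): author_id=3 -> matches Adams
  - book 3 (Distant Shores): author_id=NULL, no match -> kept with NULL
  - book 4 (Hollow Hills): author_id=4 -> matches Young
  - book 5 (The Red Mountain): author_id=4 -> matches Young
  - book 6 (The Glass Key): author_id=3 -> matches Adams
  - book 7 (Stone Bridges): author_id=2 -> matches Taylor
All 7 rows appear; 1 has NULL author.

SQL:
SELECT a.title, b.name AS author
FROM books a
LEFT JOIN authors b ON a.author_id = b.id

Result:
title            | author
-----------------+-------
Paper Boats      | Davis 
The Iron Gate    | Adams 
Distant Shores   | NULL  
Hollow Hills     | Young 
The Red Mountain | Young 
The Glass Key    | Adams 
Stone Bridges    | Taylor


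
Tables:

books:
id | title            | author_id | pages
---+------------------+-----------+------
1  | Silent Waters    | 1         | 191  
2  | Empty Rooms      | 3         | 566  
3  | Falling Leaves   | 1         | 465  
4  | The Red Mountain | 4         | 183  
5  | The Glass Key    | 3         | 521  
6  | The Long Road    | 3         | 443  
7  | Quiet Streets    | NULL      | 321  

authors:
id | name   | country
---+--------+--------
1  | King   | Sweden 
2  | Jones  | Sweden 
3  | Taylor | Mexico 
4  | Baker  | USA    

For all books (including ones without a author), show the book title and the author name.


LEFT JOIN keeps every row from books (the left table); where author_id has no match in authors, the author columns become NULL. Walk through each book:
  - book 1 (Silent Waters): author_id=1 -> matches King
  - book 2 (Empty Rooms): author_id=3 -> matches Taylor
  - book 3 (Falling Leaves): author_id=1 -> matches King
  - book 4 (The Red Mountain): author_id=4 -> matches Baker
  - book 5 (The Glass Key): author_id=3 -> matches Taylor
  - book 6 (The Long Road): author_id=3 -> matches Taylor
  - book 7 (Quiet Streets): author_id=NULL, no match -> kept with NULL
All 7 rows appear; 1 has NULL author.

SQL:
SELECT a.title, b.name AS author
FROM books a
LEFT JOIN authors b ON a.author_id = b.id

Result:
title            | author
-----------------+-------
Silent Waters    | King  
Empty Rooms      | Taylor
Falling Leaves   | King  
The Red Mountain | Baker 
The Glass Key    | Taylor
The Long Road    | Taylor
Quiet Streets    | NULL  


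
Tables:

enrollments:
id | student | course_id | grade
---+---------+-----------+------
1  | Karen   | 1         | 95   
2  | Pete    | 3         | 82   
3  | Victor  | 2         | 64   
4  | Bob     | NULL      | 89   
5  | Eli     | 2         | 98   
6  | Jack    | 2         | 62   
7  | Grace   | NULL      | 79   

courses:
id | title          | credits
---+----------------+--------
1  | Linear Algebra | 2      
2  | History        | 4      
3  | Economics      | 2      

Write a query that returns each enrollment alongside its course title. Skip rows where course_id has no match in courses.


INNER JOIN keeps only enrollments rows whose course_id matches an id in courses. Walk through each enrollment:
  - enrollment 1 (Karen): course_id=1 -> matches Linear Algebra
  - enrollment 2 (Pete): course_id=3 -> matches Economics
  - enrollment 3 (Victor): course_id=2 -> matches History
  - enrollment 4 (Bob): course_id=NULL, no match -> dropped
  - enrollment 5 (Eli): course_id=2 -> matches History
  - enrollment 6 (Jack): course_id=2 -> matches History
  - enrollment 7 (Grace): course_id=NULL, no match -> dropped
So 2 of 7 rows are dropped.

SQL:
SELECT a.student, b.title AS course
FROM enrollments a
INNER JOIN courses b ON a.course_id = b.id

Result:
student | course        
--------+---------------
Karen   | Linear Algebra
Pete    | Economics     
Victor  | History       
Eli     | History       
Jack    | History       


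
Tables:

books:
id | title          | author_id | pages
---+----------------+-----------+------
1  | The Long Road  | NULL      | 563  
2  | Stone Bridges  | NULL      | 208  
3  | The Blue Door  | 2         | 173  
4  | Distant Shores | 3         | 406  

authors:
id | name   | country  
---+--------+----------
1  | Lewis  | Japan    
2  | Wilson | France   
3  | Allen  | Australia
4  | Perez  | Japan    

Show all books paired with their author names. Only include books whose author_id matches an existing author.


INNER JOIN keeps only books rows whose author_id matches an id in authors. Walk through each book:
  - book 1 (The Long Road): author_id=NULL, no match -> dropped
  - book 2 (Stone Bridges): author_id=NULL, no match -> dropped
  - book 3 (The Blue Door): author_id=2 -> matches Wilson
  - book 4 (Distant Shores): author_id=3 -> matches Allen
So 2 of 4 rows are dropped.

SQL:
SELECT a.title, b.name AS author
FROM books a
INNER JOIN authors b ON a.author_id = b.id

Result:
title          | author
---------------+-------
The Blue Door  | Wilson
Distant Shores | Allen 


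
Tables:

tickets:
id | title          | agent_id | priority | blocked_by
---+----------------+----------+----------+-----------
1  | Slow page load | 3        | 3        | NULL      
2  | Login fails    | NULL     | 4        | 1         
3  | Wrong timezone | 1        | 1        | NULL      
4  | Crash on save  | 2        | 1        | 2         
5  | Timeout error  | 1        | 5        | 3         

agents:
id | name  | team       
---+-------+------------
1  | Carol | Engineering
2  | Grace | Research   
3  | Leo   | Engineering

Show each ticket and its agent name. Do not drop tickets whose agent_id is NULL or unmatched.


LEFT JOIN keeps every row from tickets (the left table); where agent_id has no match in agents, the agent columns become NULL. Walk through each ticket:
  - ticket 1 (Slow page load): agent_id=3 -> matches Leo
  - ticket 2 (Login fails): agent_id=NULL, no match -> kept with NULL
  - ticket 3 (Wrong timezone): agent_id=1 -> matches Carol
  - ticket 4 (Crash on save): agent_id=2 -> matches Grace
  - ticket 5 (Timeout error): agent_id=1 -> matches Carol
All 5 rows appear; 1 has NULL agent.

SQL:
SELECT a.title, b.name AS agent
FROM tickets a
LEFT JOIN agents b ON a.agent_id = b.id

Result:
title          | agent
---------------+------
Slow page load | Leo  
Login fails    | NULL 
Wrong timezone | Carol
Crash on save  | Grace
Timeout error  | Carol


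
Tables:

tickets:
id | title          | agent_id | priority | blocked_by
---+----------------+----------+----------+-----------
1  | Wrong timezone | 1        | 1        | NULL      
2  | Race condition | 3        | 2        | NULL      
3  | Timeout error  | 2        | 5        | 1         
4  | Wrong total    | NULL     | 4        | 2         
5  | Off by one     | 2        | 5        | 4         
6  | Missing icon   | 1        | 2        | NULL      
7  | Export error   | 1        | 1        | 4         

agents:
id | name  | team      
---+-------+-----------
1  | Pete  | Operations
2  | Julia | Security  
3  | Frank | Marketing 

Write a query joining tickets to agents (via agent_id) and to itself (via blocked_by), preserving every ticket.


Two LEFT JOINs from the same base table tickets: one to agents via agent_id, one to tickets itself via blocked_by. Both are LEFT so every ticket is preserved.
Match against agents:
  - ticket 1 (Wrong timezone): agent_id=1 -> matches Pete
  - ticket 2 (Race condition): agent_id=3 -> matches Frank
  - ticket 3 (Timeout error): agent_id=2 -> matches Julia
  - ticket 4 (Wrong total): agent_id=NULL, no match -> kept with NULL
  - ticket 5 (Off by one): agent_id=2 -> matches Julia
  - ticket 6 (Missing icon): agent_id=1 -> matches Pete
  - ticket 7 (Export error): agent_id=1 -> matches Pete
Match against tickets (self):
  - ticket 1 (Wrong timezone): blocked_by=NULL -> NULL
  - ticket 2 (Race condition): blocked_by=NULL -> NULL
  - ticket 3 (Timeout error): blocked_by=1 -> Wrong timezone
  - ticket 4 (Wrong total): blocked_by=2 -> Race condition
  - ticket 5 (Off by one): blocked_by=4 -> Wrong total
  - ticket 6 (Missing icon): blocked_by=NULL -> NULL
  - ticket 7 (Export error): blocked_by=4 -> Wrong total

SQL:
SELECT a.title, b.name AS agent, c.title AS blocked_by
FROM tickets a
LEFT JOIN agents b ON a.agent_id = b.id
LEFT JOIN tickets c ON a.blocked_by = c.id

Result:
title          | agent | blocked_by    
---------------+-------+---------------
Wrong timezone | Pete  | NULL          
Race condition | Frank | NULL          
Timeout error  | Julia | Wrong timezone
Wrong total    | NULL  | Race condition
Off by one     | Julia | Wrong total   
Missing icon   | Pete  | NULL          
Export error   | Pete  | Wrong total   


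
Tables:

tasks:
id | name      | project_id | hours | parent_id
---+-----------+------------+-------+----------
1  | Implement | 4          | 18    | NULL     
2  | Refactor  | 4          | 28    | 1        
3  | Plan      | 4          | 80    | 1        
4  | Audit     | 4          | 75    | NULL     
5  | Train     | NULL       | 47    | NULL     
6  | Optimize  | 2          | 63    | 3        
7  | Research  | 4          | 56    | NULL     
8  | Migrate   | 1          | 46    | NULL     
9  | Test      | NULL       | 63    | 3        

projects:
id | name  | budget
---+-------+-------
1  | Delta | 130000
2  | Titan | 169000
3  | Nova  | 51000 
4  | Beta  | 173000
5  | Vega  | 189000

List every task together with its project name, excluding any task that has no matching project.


INNER JOIN keeps only tasks rows whose project_id matches an id in projects. Walk through each task:
  - task 1 (Implement): project_id=4 -> matches Beta
  - task 2 (Refactor): project_id=4 -> matches Beta
  - task 3 (Plan): project_id=4 -> matches Beta
  - task 4 (Audit): project_id=4 -> matches Beta
  - task 5 (Train): project_id=NULL, no match -> dropped
  - task 6 (Optimize): project_id=2 -> matches Titan
  - task 7 (Research): project_id=4 -> matches Beta
  - task 8 (Migrate): project_id=1 -> matches Delta
  - task 9 (Test): project_id=NULL, no match -> dropped
So 2 of 9 rows are dropped.

SQL:
SELECT a.name, b.name AS project
FROM tasks a
INNER JOIN projects b ON a.project_id = b.id

Result:
name      | project
----------+--------
Implement | Beta   
Refactor  | Beta   
Plan      | Beta   
Audit     | Beta   
Optimize  | Titan  
Research  | Beta   
Migrate   | Delta  


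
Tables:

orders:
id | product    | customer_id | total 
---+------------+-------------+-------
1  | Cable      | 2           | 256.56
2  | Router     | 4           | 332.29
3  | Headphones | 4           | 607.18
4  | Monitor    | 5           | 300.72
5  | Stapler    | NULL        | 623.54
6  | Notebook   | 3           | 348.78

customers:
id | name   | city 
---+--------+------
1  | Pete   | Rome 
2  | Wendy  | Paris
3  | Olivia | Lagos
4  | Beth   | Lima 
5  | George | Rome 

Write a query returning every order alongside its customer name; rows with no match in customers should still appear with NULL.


LEFT JOIN keeps every row from orders (the left table); where customer_id has no match in customers, the customer columns become NULL. Walk through each order:
  - order 1 (Cable): customer_id=2 -> matches Wendy
  - order 2 (Router): customer_id=4 -> matches Beth
  - order 3 (Headphones): customer_id=4 -> matches Beth
  - order 4 (Monitor): customer_id=5 -> matches George
  - order 5 (Stapler): customer_id=NULL, no match -> kept with NULL
  - order 6 (Notebook): customer_id=3 -> matches Olivia
All 6 rows appear; 1 has NULL customer.

SQL:
SELECT a.product, b.name AS customer
FROM orders a
LEFT JOIN customers b ON a.customer_id = b.id

Result:
product    | customer
-----------+---------
Cable      | Wendy   
Router     | Beth    
Headphones | Beth    
Monitor    | George  
Stapler    | NULL    
Notebook   | Olivia  


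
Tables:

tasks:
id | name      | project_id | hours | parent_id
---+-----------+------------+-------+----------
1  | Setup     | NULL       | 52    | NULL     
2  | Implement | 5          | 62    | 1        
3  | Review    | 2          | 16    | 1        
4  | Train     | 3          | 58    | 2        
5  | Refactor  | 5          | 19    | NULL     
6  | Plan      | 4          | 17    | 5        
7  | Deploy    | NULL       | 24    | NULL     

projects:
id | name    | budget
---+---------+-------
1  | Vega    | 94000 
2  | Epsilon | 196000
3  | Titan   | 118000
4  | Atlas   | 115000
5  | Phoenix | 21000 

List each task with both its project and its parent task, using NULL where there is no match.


Two LEFT JOINs from the same base table tasks: one to projects via project_id, one to tasks itself via parent_id. Both are LEFT so every task is preserved.
Match against projects:
  - task 1 (Setup): project_id=NULL, no match -> kept with NULL
  - task 2 (Implement): project_id=5 -> matches Phoenix
  - task 3 (Review): project_id=2 -> matches Epsilon
  - task 4 (Train): project_id=3 -> matches Titan
  - task 5 (Refactor): project_id=5 -> matches Phoenix
  - task 6 (Plan): project_id=4 -> matches Atlas
  - task 7 (Deploy): project_id=NULL, no match -> kept with NULL
Match against tasks (self):
  - task 1 (Setup): parent_id=NULL -> NULL
  - task 2 (Implement): parent_id=1 -> Setup
  - task 3 (Review): parent_id=1 -> Setup
  - task 4 (Train): parent_id=2 -> Implement
  - task 5 (Refactor): parent_id=NULL -> NULL
  - task 6 (Plan): parent_id=5 -> Refactor
  - task 7 (Deploy): parent_id=NULL -> NULL

SQL:
SELECT a.name, b.name AS project, c.name AS parent
FROM tasks a
LEFT JOIN projects b ON a.project_id = b.id
LEFT JOIN tasks c ON a.parent_id = c.id

Result:
name      | project | parent   
----------+---------+----------
Setup     | NULL    | NULL     
Implement | Phoenix | Setup    
Review    | Epsilon | Setup    
Train     | Titan   | Implement
Refactor  | Phoenix | NULL     
Plan      | Atlas   | Refactor 
Deploy    | NULL    | NULL     


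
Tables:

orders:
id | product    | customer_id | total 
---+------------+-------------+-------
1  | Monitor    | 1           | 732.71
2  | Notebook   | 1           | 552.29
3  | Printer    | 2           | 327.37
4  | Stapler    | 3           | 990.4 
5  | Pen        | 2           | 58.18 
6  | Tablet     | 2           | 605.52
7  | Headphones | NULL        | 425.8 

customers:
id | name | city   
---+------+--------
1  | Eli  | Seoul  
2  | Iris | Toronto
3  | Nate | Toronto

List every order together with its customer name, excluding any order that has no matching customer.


INNER JOIN keeps only orders rows whose customer_id matches an id in customers. Walk through each order:
  - order 1 (Monitor): customer_id=1 -> matches Eli
  - order 2 (Notebook): customer_id=1 -> matches Eli
  - order 3 (Printer): customer_id=2 -> matches Iris
  - order 4 (Stapler): customer_id=3 -> matches Nate
  - order 5 (Pen): customer_id=2 -> matches Iris
  - order 6 (Tablet): customer_id=2 -> matches Iris
  - order 7 (Headphones): customer_id=NULL, no match -> dropped
So 1 of 7 rows is dropped.

SQL:
SELECT a.product, b.name AS customer
FROM orders a
INNER JOIN customers b ON a.customer_id = b.id

Result:
product  | customer
---------+---------
Monitor  | Eli     
Notebook | Eli     
Printer  | Iris    
Stapler  | Nate    
Pen      | Iris    
Tablet   | Iris    


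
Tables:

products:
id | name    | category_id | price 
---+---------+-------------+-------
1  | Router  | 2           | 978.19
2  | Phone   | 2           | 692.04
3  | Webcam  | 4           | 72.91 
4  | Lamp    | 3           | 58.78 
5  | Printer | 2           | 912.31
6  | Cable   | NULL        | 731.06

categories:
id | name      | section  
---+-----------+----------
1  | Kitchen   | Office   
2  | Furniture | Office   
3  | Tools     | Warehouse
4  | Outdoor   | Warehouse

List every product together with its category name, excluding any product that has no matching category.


INNER JOIN keeps only products rows whose category_id matches an id in categories. Walk through each product:
  - product 1 (Router): category_id=2 -> matches Furniture
  - product 2 (Phone): category_id=2 -> matches Furniture
  - product 3 (Webcam): category_id=4 -> matches Outdoor
  - product 4 (Lamp): category_id=3 -> matches Tools
  - product 5 (Printer): category_id=2 -> matches Furniture
  - product 6 (Cable): category_id=NULL, no match -> dropped
So 1 of 6 rows is dropped.

SQL:
SELECT a.name, b.name AS category
FROM products a
INNER JOIN categories b ON a.category_id = b.id

Result:
name    | category 
--------+----------
Router  | Furniture
Phone   | Furniture
Webcam  | Outdoor  
Lamp    | Tools    
Printer | Furniture


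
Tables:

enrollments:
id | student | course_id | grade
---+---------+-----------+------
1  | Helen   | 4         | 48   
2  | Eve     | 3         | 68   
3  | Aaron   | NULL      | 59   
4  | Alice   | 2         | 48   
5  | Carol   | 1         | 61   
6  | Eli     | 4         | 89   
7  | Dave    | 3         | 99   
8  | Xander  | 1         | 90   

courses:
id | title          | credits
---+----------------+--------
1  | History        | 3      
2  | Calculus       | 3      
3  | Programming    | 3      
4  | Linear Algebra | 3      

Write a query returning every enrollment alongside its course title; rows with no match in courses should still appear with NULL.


LEFT JOIN keeps every row from enrollments (the left table); where course_id has no match in courses, the course columns become NULL. Walk through each enrollment:
  - enrollment 1 (Helen): course_id=4 -> matches Linear Algebra
  - enrollment 2 (Eve): course_id=3 -> matches Programming
  - enrollment 3 (Aaron): course_id=NULL, no match -> kept with NULL
  - enrollment 4 (Alice): course_id=2 -> matches Calculus
  - enrollment 5 (Carol): course_id=1 -> matches History
  - enrollment 6 (Eli): course_id=4 -> matches Linear Algebra
  - enrollment 7 (Dave): course_id=3 -> matches Programming
  - enrollment 8 (Xander): course_id=1 -> matches History
All 8 rows appear; 1 has NULL course.

SQL:
SELECT a.student, b.title AS course
FROM enrollments a
LEFT JOIN courses b ON a.course_id = b.id

Result:
student | course        
--------+---------------
Helen   | Linear Algebra
Eve     | Programming   
Aaron   | NULL          
Alice   | Calculus      
Carol   | History       
Eli     | Linear Algebra
Dave    | Programming   
Xander  | History       


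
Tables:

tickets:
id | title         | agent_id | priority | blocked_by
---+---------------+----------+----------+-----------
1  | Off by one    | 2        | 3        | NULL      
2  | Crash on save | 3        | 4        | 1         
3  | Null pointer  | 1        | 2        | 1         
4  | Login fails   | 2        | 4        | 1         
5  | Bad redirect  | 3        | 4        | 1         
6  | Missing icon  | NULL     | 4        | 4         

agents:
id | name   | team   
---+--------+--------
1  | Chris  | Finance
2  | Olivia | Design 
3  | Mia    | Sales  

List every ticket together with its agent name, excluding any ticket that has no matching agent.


INNER JOIN keeps only tickets rows whose agent_id matches an id in agents. Walk through each ticket:
  - ticket 1 (Off by one): agent_id=2 -> matches Olivia
  - ticket 2 (Crash on save): agent_id=3 -> matches Mia
  - ticket 3 (Null pointer): agent_id=1 -> matches Chris
  - ticket 4 (Login fails): agent_id=2 -> matches Olivia
  - ticket 5 (Bad redirect): agent_id=3 -> matches Mia
  - ticket 6 (Missing icon): agent_id=NULL, no match -> dropped
So 1 of 6 rows is dropped.

SQL:
SELECT a.title, b.name AS agent
FROM tickets a
INNER JOIN agents b ON a.agent_id = b.id

Result:
title         | agent 
--------------+-------
Off by one    | Olivia
Crash on save | Mia   
Null pointer  | Chris 
Login fails   | Olivia
Bad redirect  | Mia   


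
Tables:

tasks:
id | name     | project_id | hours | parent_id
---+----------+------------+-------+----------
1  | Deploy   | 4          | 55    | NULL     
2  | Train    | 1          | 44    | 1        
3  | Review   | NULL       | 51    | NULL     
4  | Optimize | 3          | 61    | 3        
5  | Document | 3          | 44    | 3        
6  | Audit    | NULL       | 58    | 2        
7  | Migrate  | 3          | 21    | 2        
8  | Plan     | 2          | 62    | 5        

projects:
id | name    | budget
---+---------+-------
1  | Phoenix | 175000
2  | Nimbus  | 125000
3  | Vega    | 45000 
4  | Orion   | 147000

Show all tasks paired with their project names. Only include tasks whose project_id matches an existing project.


INNER JOIN keeps only tasks rows whose project_id matches an id in projects. Walk through each task:
  - task 1 (Deploy): project_id=4 -> matches Orion
  - task 2 (Train): project_id=1 -> matches Phoenix
  - task 3 (Review): project_id=NULL, no match -> dropped
  - task 4 (Optimize): project_id=3 -> matches Vega
  - task 5 (Document): project_id=3 -> matches Vega
  - task 6 (Audit): project_id=NULL, no match -> dropped
  - task 7 (Migrate): project_id=3 -> matches Vega
  - task 8 (Plan): project_id=2 -> matches Nimbus
So 2 of 8 rows are dropped.

SQL:
SELECT a.name, b.name AS project
FROM tasks a
INNER JOIN projects b ON a.project_id = b.id

Result:
name     | project
---------+--------
Deploy   | Orion  
Train    | Phoenix
Optimize | Vega   
Document | Vega   
Migrate  | Vega   
Plan     | Nimbus 


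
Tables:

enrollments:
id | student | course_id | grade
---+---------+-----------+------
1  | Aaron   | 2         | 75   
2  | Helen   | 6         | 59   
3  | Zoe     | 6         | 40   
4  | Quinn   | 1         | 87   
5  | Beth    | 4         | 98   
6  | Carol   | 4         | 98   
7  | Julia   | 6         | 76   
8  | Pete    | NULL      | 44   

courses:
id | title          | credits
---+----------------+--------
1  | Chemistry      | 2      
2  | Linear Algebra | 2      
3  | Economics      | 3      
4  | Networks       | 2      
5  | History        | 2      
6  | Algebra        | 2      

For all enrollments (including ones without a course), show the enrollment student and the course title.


LEFT JOIN keeps every row from enrollments (the left table); where course_id has no match in courses, the course columns become NULL. Walk through each enrollment:
  - enrollment 1 (Aaron): course_id=2 -> matches Linear Algebra
  - enrollment 2 (Helen): course_id=6 -> matches Algebra
  - enrollment 3 (Zoe): course_id=6 -> matches Algebra
  - enrollment 4 (Quinn): course_id=1 -> matches Chemistry
  - enrollment 5 (Beth): course_id=4 -> matches Networks
  - enrollment 6 (Carol): course_id=4 -> matches Networks
  - enrollment 7 (Julia): course_id=6 -> matches Algebra
  - enrollment 8 (Pete): course_id=NULL, no match -> kept with NULL
All 8 rows appear; 1 has NULL course.

SQL:
SELECT a.student, b.title AS course
FROM enrollments a
LEFT JOIN courses b ON a.course_id = b.id

Result:
student | course        
--------+---------------
Aaron   | Linear Algebra
Helen   | Algebra       
Zoe     | Algebra       
Quinn   | Chemistry     
Beth    | Networks      
Carol   | Networks      
Julia   | Algebra       
Pete    | NULL          
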